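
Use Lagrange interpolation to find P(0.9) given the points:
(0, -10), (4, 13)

Lagrange interpolation formula:
P(x) = Σ yᵢ × Lᵢ(x)
where Lᵢ(x) = Π_{j≠i} (x - xⱼ)/(xᵢ - xⱼ)

L_0(0.9) = (0.9 - 4)/(0 - 4) = 0.775000
L_1(0.9) = (0.9 - 0)/(4 - 0) = 0.225000

P(0.9) = (-10)×L_0(0.9) + 13×L_1(0.9)
P(0.9) = -4.825000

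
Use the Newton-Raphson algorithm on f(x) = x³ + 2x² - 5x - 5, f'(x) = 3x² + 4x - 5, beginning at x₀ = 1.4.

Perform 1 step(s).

f(x) = x³ + 2x² - 5x - 5
f'(x) = 3x² + 4x - 5
x₀ = 1.4

Newton-Raphson formula: x_{n+1} = x_n - f(x_n)/f'(x_n)

Iteration 1:
  f(1.400000) = -5.336000
  f'(1.400000) = 6.480000
  x_1 = 1.400000 - (-5.336000)/6.480000 = 2.223457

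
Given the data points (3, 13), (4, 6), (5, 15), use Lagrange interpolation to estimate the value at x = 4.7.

Lagrange interpolation formula:
P(x) = Σ yᵢ × Lᵢ(x)
where Lᵢ(x) = Π_{j≠i} (x - xⱼ)/(xᵢ - xⱼ)

L_0(4.7) = (4.7 - 4)/(3 - 4) × (4.7 - 5)/(3 - 5) = -0.105000
L_1(4.7) = (4.7 - 3)/(4 - 3) × (4.7 - 5)/(4 - 5) = 0.510000
L_2(4.7) = (4.7 - 3)/(5 - 3) × (4.7 - 4)/(5 - 4) = 0.595000

P(4.7) = 13×L_0(4.7) + 6×L_1(4.7) + 15×L_2(4.7)
P(4.7) = 10.620000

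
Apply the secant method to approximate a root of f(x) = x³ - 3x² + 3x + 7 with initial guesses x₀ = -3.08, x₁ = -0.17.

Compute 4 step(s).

f(x) = x³ - 3x² + 3x + 7
x₀ = -3.08, x₁ = -0.17

Secant formula: x_{n+1} = x_n - f(x_n)(x_n - x_{n-1})/(f(x_n) - f(x_{n-1}))

Iteration 1:
  f(-3.080000) = -59.917312
  f(-0.170000) = 6.398387
  x_2 = -0.170000 - 6.398387×(-0.170000 - (-3.080000))/(6.398387 - (-59.917312))
       = -0.450768
Iteration 2:
  f(-0.170000) = 6.398387
  f(-0.450768) = 4.946530
  x_3 = -0.450768 - 4.946530×(-0.450768 - (-0.170000))/(4.946530 - 6.398387)
       = -1.407354
Iteration 3:
  f(-0.450768) = 4.946530
  f(-1.407354) = -5.951461
  x_4 = -1.407354 - (-5.951461)×(-1.407354 - (-0.450768))/(-5.951461 - 4.946530)
       = -0.884956
Iteration 4:
  f(-1.407354) = -5.951461
  f(-0.884956) = 1.302639
  x_5 = -0.884956 - 1.302639×(-0.884956 - (-1.407354))/(1.302639 - (-5.951461))
       = -0.978764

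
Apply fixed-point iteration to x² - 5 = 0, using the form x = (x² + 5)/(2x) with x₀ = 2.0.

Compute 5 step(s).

Equation: x² - 5 = 0
Fixed-point form: x = (x² + 5)/(2x)
x₀ = 2.0

x_1 = g(2.000000) = 2.250000
x_2 = g(2.250000) = 2.236111
x_3 = g(2.236111) = 2.236068
x_4 = g(2.236068) = 2.236068
x_5 = g(2.236068) = 2.236068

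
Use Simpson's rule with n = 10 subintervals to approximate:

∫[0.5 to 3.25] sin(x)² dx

f(x) = sin(x)²
a = 0.5, b = 3.25, n = 10
h = (b - a)/n = 0.275000

Simpson's rule: (h/3)[f(x₀) + 4f(x₁) + 2f(x₂) + ... + f(xₙ)]

x_0 = 0.5000, f(x_0) = 0.229849, coefficient = 1
x_1 = 0.7750, f(x_1) = 0.489603, coefficient = 4
x_2 = 1.0500, f(x_2) = 0.752423, coefficient = 2
x_3 = 1.3250, f(x_3) = 0.940791, coefficient = 4
x_4 = 1.6000, f(x_4) = 0.999147, coefficient = 2
x_5 = 1.8750, f(x_5) = 0.910280, coefficient = 4
x_6 = 2.1500, f(x_6) = 0.700400, coefficient = 2
x_7 = 2.4250, f(x_7) = 0.431411, coefficient = 4
x_8 = 2.7000, f(x_8) = 0.182654, coefficient = 2
x_9 = 2.9750, f(x_9) = 0.027497, coefficient = 4
x_10 = 3.2500, f(x_10) = 0.011706, coefficient = 1

I ≈ (0.275000/3) × 16.709131 = 1.531670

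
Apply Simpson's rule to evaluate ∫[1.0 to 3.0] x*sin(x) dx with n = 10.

f(x) = x*sin(x)
a = 1.0, b = 3.0, n = 10
h = (b - a)/n = 0.200000

Simpson's rule: (h/3)[f(x₀) + 4f(x₁) + 2f(x₂) + ... + f(xₙ)]

x_0 = 1.0000, f(x_0) = 0.841471, coefficient = 1
x_1 = 1.2000, f(x_1) = 1.118447, coefficient = 4
x_2 = 1.4000, f(x_2) = 1.379630, coefficient = 2
x_3 = 1.6000, f(x_3) = 1.599318, coefficient = 4
x_4 = 1.8000, f(x_4) = 1.752926, coefficient = 2
x_5 = 2.0000, f(x_5) = 1.818595, coefficient = 4
x_6 = 2.2000, f(x_6) = 1.778692, coefficient = 2
x_7 = 2.4000, f(x_7) = 1.621112, coefficient = 4
x_8 = 2.6000, f(x_8) = 1.340304, coefficient = 2
x_9 = 2.8000, f(x_9) = 0.937967, coefficient = 4
x_10 = 3.0000, f(x_10) = 0.423360, coefficient = 1

I ≈ (0.200000/3) × 42.149685 = 2.809979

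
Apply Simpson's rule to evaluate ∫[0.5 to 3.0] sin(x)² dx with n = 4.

f(x) = sin(x)²
a = 0.5, b = 3.0, n = 4
h = (b - a)/n = 0.625000

Simpson's rule: (h/3)[f(x₀) + 4f(x₁) + 2f(x₂) + ... + f(xₙ)]

x_0 = 0.5000, f(x_0) = 0.229849, coefficient = 1
x_1 = 1.1250, f(x_1) = 0.814087, coefficient = 4
x_2 = 1.7500, f(x_2) = 0.968228, coefficient = 2
x_3 = 2.3750, f(x_3) = 0.481199, coefficient = 4
x_4 = 3.0000, f(x_4) = 0.019915, coefficient = 1

I ≈ (0.625000/3) × 7.367363 = 1.534867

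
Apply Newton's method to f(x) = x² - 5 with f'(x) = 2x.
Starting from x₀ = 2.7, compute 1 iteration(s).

f(x) = x² - 5
f'(x) = 2x
x₀ = 2.7

Newton-Raphson formula: x_{n+1} = x_n - f(x_n)/f'(x_n)

Iteration 1:
  f(2.700000) = 2.290000
  f'(2.700000) = 5.400000
  x_1 = 2.700000 - 2.290000/5.400000 = 2.275926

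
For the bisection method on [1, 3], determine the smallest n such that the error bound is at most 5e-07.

We need (b-a)/2^n ≤ 5e-07
(3 - 1)/2^n ≤ 5e-07
2/2^n ≤ 5e-07
2^n ≥ 4000000
n ≥ log₂(4000000) = 21.93
n ≥ 22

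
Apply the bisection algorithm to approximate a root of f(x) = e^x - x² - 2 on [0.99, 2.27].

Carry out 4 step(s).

f(x) = e^x - x² - 2
Initial interval: [0.99, 2.27]

Iteration 1:
  c_1 = (0.990000 + 2.270000)/2 = 1.630000
  f(c_1) = f(1.630000) = 0.446975
  f(a) × f(c) < 0, new interval: [0.990000, 1.630000]
Iteration 2:
  c_2 = (0.990000 + 1.630000)/2 = 1.310000
  f(c_2) = f(1.310000) = -0.009926
  f(a) × f(c) ≥ 0, new interval: [1.310000, 1.630000]
Iteration 3:
  c_3 = (1.310000 + 1.630000)/2 = 1.470000
  f(c_3) = f(1.470000) = 0.188335
  f(a) × f(c) < 0, new interval: [1.310000, 1.470000]
Iteration 4:
  c_4 = (1.310000 + 1.470000)/2 = 1.390000
  f(c_4) = f(1.390000) = 0.082750
  f(a) × f(c) < 0, new interval: [1.310000, 1.390000]

After 4 iteration(s), the approximation is c_4 = 1.390000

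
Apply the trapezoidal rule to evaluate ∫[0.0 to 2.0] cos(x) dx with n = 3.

f(x) = cos(x)
a = 0.0, b = 2.0, n = 3
h = (b - a)/n = 0.666667

Trapezoidal rule: (h/2)[f(x₀) + 2f(x₁) + 2f(x₂) + ... + f(xₙ)]

x_0 = 0.0000, f(x_0) = 1.000000, coefficient = 1
x_1 = 0.6667, f(x_1) = 0.785887, coefficient = 2
x_2 = 1.3333, f(x_2) = 0.235238, coefficient = 2
x_3 = 2.0000, f(x_3) = -0.416147, coefficient = 1

I ≈ (0.666667/2) × 2.626103 = 0.875368
Exact value: 0.909297
Error: 0.033930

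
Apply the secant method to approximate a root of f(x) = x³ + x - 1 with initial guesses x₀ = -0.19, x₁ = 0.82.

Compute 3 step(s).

f(x) = x³ + x - 1
x₀ = -0.19, x₁ = 0.82

Secant formula: x_{n+1} = x_n - f(x_n)(x_n - x_{n-1})/(f(x_n) - f(x_{n-1}))

Iteration 1:
  f(-0.190000) = -1.196859
  f(0.820000) = 0.371368
  x_2 = 0.820000 - 0.371368×(0.820000 - (-0.190000))/(0.371368 - (-1.196859))
       = 0.580824
Iteration 2:
  f(0.820000) = 0.371368
  f(0.580824) = -0.223230
  x_3 = 0.580824 - (-0.223230)×(0.580824 - 0.820000)/(-0.223230 - 0.371368)
       = 0.670618
Iteration 3:
  f(0.580824) = -0.223230
  f(0.670618) = -0.027785
  x_4 = 0.670618 - (-0.027785)×(0.670618 - 0.580824)/(-0.027785 - (-0.223230))
       = 0.683384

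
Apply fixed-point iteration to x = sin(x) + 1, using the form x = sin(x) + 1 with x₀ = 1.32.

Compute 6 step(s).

Equation: x = sin(x) + 1
Fixed-point form: x = sin(x) + 1
x₀ = 1.32

x_1 = g(1.320000) = 1.968715
x_2 = g(1.968715) = 1.921869
x_3 = g(1.921869) = 1.939004
x_4 = g(1.939004) = 1.932974
x_5 = g(1.932974) = 1.935127
x_6 = g(1.935127) = 1.934362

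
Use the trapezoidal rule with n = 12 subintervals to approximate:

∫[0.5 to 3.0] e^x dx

f(x) = e^x
a = 0.5, b = 3.0, n = 12
h = (b - a)/n = 0.208333

Trapezoidal rule: (h/2)[f(x₀) + 2f(x₁) + 2f(x₂) + ... + f(xₙ)]

x_0 = 0.5000, f(x_0) = 1.648721, coefficient = 1
x_1 = 0.7083, f(x_1) = 2.030604, coefficient = 2
x_2 = 0.9167, f(x_2) = 2.500940, coefficient = 2
x_3 = 1.1250, f(x_3) = 3.080217, coefficient = 2
x_4 = 1.3333, f(x_4) = 3.793668, coefficient = 2
x_5 = 1.5417, f(x_5) = 4.672371, coefficient = 2
x_6 = 1.7500, f(x_6) = 5.754603, coefficient = 2
x_7 = 1.9583, f(x_7) = 7.087505, coefficient = 2
x_8 = 2.1667, f(x_8) = 8.729138, coefficient = 2
x_9 = 2.3750, f(x_9) = 10.751013, coefficient = 2
x_10 = 2.5833, f(x_10) = 13.241202, coefficient = 2
x_11 = 2.7917, f(x_11) = 16.308177, coefficient = 2
x_12 = 3.0000, f(x_12) = 20.085537, coefficient = 1

I ≈ (0.208333/2) × 177.633135 = 18.503452
Exact value: 18.436816
Error: 0.066636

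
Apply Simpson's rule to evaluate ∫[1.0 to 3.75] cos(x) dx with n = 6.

f(x) = cos(x)
a = 1.0, b = 3.75, n = 6
h = (b - a)/n = 0.458333

Simpson's rule: (h/3)[f(x₀) + 4f(x₁) + 2f(x₂) + ... + f(xₙ)]

x_0 = 1.0000, f(x_0) = 0.540302, coefficient = 1
x_1 = 1.4583, f(x_1) = 0.112226, coefficient = 4
x_2 = 1.9167, f(x_2) = -0.339016, coefficient = 2
x_3 = 2.3750, f(x_3) = -0.720278, coefficient = 4
x_4 = 2.8333, f(x_4) = -0.952863, coefficient = 2
x_5 = 3.2917, f(x_5) = -0.988760, coefficient = 4
x_6 = 3.7500, f(x_6) = -0.820559, coefficient = 1

I ≈ (0.458333/3) × -9.251264 = -1.413388
Exact value: -1.413032
Error: 0.000355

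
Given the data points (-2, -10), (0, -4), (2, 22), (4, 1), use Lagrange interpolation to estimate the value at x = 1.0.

Lagrange interpolation formula:
P(x) = Σ yᵢ × Lᵢ(x)
where Lᵢ(x) = Π_{j≠i} (x - xⱼ)/(xᵢ - xⱼ)

L_0(1.0) = (1.0 - 0)/(-2 - 0) × (1.0 - 2)/(-2 - 2) × (1.0 - 4)/(-2 - 4) = -0.062500
L_1(1.0) = (1.0 - (-2))/(0 - (-2)) × (1.0 - 2)/(0 - 2) × (1.0 - 4)/(0 - 4) = 0.562500
L_2(1.0) = (1.0 - (-2))/(2 - (-2)) × (1.0 - 0)/(2 - 0) × (1.0 - 4)/(2 - 4) = 0.562500
L_3(1.0) = (1.0 - (-2))/(4 - (-2)) × (1.0 - 0)/(4 - 0) × (1.0 - 2)/(4 - 2) = -0.062500

P(1.0) = (-10)×L_0(1.0) + (-4)×L_1(1.0) + 22×L_2(1.0) + 1×L_3(1.0)
P(1.0) = 10.687500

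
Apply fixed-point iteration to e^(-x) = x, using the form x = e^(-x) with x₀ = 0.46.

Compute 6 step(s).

Equation: e^(-x) = x
Fixed-point form: x = e^(-x)
x₀ = 0.46

x_1 = g(0.460000) = 0.631284
x_2 = g(0.631284) = 0.531909
x_3 = g(0.531909) = 0.587483
x_4 = g(0.587483) = 0.555724
x_5 = g(0.555724) = 0.573657
x_6 = g(0.573657) = 0.563461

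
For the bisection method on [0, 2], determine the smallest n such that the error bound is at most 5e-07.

We need (b-a)/2^n ≤ 5e-07
(2 - 0)/2^n ≤ 5e-07
2/2^n ≤ 5e-07
2^n ≥ 4000000
n ≥ log₂(4000000) = 21.93
n ≥ 22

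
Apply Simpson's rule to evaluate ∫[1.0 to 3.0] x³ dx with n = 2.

f(x) = x³
a = 1.0, b = 3.0, n = 2
h = (b - a)/n = 1.000000

Simpson's rule: (h/3)[f(x₀) + 4f(x₁) + 2f(x₂) + ... + f(xₙ)]

x_0 = 1.0000, f(x_0) = 1.000000, coefficient = 1
x_1 = 2.0000, f(x_1) = 8.000000, coefficient = 4
x_2 = 3.0000, f(x_2) = 27.000000, coefficient = 1

I ≈ (1.000000/3) × 60.000000 = 20.000000
Exact value: 20.000000
Error: 0.000000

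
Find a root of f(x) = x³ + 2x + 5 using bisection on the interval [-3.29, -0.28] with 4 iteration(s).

f(x) = x³ + 2x + 5
Initial interval: [-3.29, -0.28]

Iteration 1:
  c_1 = (-3.290000 + (-0.280000))/2 = -1.785000
  f(c_1) = f(-1.785000) = -4.257412
  f(a) × f(c) ≥ 0, new interval: [-1.785000, -0.280000]
Iteration 2:
  c_2 = (-1.785000 + (-0.280000))/2 = -1.032500
  f(c_2) = f(-1.032500) = 1.834297
  f(a) × f(c) < 0, new interval: [-1.785000, -1.032500]
Iteration 3:
  c_3 = (-1.785000 + (-1.032500))/2 = -1.408750
  f(c_3) = f(-1.408750) = -0.613272
  f(a) × f(c) ≥ 0, new interval: [-1.408750, -1.032500]
Iteration 4:
  c_4 = (-1.408750 + (-1.032500))/2 = -1.220625
  f(c_4) = f(-1.220625) = 0.740110
  f(a) × f(c) < 0, new interval: [-1.408750, -1.220625]

After 4 iteration(s), the approximation is c_4 = -1.220625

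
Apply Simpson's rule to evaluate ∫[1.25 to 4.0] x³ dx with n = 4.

f(x) = x³
a = 1.25, b = 4.0, n = 4
h = (b - a)/n = 0.687500

Simpson's rule: (h/3)[f(x₀) + 4f(x₁) + 2f(x₂) + ... + f(xₙ)]

x_0 = 1.2500, f(x_0) = 1.953125, coefficient = 1
x_1 = 1.9375, f(x_1) = 7.273193, coefficient = 4
x_2 = 2.6250, f(x_2) = 18.087891, coefficient = 2
x_3 = 3.3125, f(x_3) = 36.346924, coefficient = 4
x_4 = 4.0000, f(x_4) = 64.000000, coefficient = 1

I ≈ (0.687500/3) × 276.609375 = 63.389648
Exact value: 63.389648
Error: 0.000000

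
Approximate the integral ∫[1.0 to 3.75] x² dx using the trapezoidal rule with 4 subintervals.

f(x) = x²
a = 1.0, b = 3.75, n = 4
h = (b - a)/n = 0.687500

Trapezoidal rule: (h/2)[f(x₀) + 2f(x₁) + 2f(x₂) + ... + f(xₙ)]

x_0 = 1.0000, f(x_0) = 1.000000, coefficient = 1
x_1 = 1.6875, f(x_1) = 2.847656, coefficient = 2
x_2 = 2.3750, f(x_2) = 5.640625, coefficient = 2
x_3 = 3.0625, f(x_3) = 9.378906, coefficient = 2
x_4 = 3.7500, f(x_4) = 14.062500, coefficient = 1

I ≈ (0.687500/2) × 50.796875 = 17.461426
Exact value: 17.244792
Error: 0.216634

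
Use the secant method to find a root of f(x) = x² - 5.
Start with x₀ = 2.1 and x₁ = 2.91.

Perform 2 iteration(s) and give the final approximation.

f(x) = x² - 5
x₀ = 2.1, x₁ = 2.91

Secant formula: x_{n+1} = x_n - f(x_n)(x_n - x_{n-1})/(f(x_n) - f(x_{n-1}))

Iteration 1:
  f(2.100000) = -0.590000
  f(2.910000) = 3.468100
  x_2 = 2.910000 - 3.468100×(2.910000 - 2.100000)/(3.468100 - (-0.590000))
       = 2.217764
Iteration 2:
  f(2.910000) = 3.468100
  f(2.217764) = -0.081521
  x_3 = 2.217764 - (-0.081521)×(2.217764 - 2.910000)/(-0.081521 - 3.468100)
       = 2.233662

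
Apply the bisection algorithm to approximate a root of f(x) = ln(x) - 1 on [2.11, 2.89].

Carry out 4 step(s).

f(x) = ln(x) - 1
Initial interval: [2.11, 2.89]

Iteration 1:
  c_1 = (2.110000 + 2.890000)/2 = 2.500000
  f(c_1) = f(2.500000) = -0.083709
  f(a) × f(c) ≥ 0, new interval: [2.500000, 2.890000]
Iteration 2:
  c_2 = (2.500000 + 2.890000)/2 = 2.695000
  f(c_2) = f(2.695000) = -0.008602
  f(a) × f(c) ≥ 0, new interval: [2.695000, 2.890000]
Iteration 3:
  c_3 = (2.695000 + 2.890000)/2 = 2.792500
  f(c_3) = f(2.792500) = 0.026937
  f(a) × f(c) < 0, new interval: [2.695000, 2.792500]
Iteration 4:
  c_4 = (2.695000 + 2.792500)/2 = 2.743750
  f(c_4) = f(2.743750) = 0.009326
  f(a) × f(c) < 0, new interval: [2.695000, 2.743750]

After 4 iteration(s), the approximation is c_4 = 2.743750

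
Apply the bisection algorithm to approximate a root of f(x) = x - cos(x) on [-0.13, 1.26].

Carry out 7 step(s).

f(x) = x - cos(x)
Initial interval: [-0.13, 1.26]

Iteration 1:
  c_1 = (-0.130000 + 1.260000)/2 = 0.565000
  f(c_1) = f(0.565000) = -0.279589
  f(a) × f(c) ≥ 0, new interval: [0.565000, 1.260000]
Iteration 2:
  c_2 = (0.565000 + 1.260000)/2 = 0.912500
  f(c_2) = f(0.912500) = 0.300730
  f(a) × f(c) < 0, new interval: [0.565000, 0.912500]
Iteration 3:
  c_3 = (0.565000 + 0.912500)/2 = 0.738750
  f(c_3) = f(0.738750) = -0.000561
  f(a) × f(c) ≥ 0, new interval: [0.738750, 0.912500]
Iteration 4:
  c_4 = (0.738750 + 0.912500)/2 = 0.825625
  f(c_4) = f(0.825625) = 0.147527
  f(a) × f(c) < 0, new interval: [0.738750, 0.825625]
Iteration 5:
  c_5 = (0.738750 + 0.825625)/2 = 0.782188
  f(c_5) = f(0.782188) = 0.072814
  f(a) × f(c) < 0, new interval: [0.738750, 0.782188]
Iteration 6:
  c_6 = (0.738750 + 0.782188)/2 = 0.760469
  f(c_6) = f(0.760469) = 0.035956
  f(a) × f(c) < 0, new interval: [0.738750, 0.760469]
Iteration 7:
  c_7 = (0.738750 + 0.760469)/2 = 0.749609
  f(c_7) = f(0.749609) = 0.017654
  f(a) × f(c) < 0, new interval: [0.738750, 0.749609]

After 7 iteration(s), the approximation is c_7 = 0.749609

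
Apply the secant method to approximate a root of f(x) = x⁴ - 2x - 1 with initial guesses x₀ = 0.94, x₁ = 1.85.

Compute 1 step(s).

f(x) = x⁴ - 2x - 1
x₀ = 0.94, x₁ = 1.85

Secant formula: x_{n+1} = x_n - f(x_n)(x_n - x_{n-1})/(f(x_n) - f(x_{n-1}))

Iteration 1:
  f(0.940000) = -2.099251
  f(1.850000) = 7.013506
  x_2 = 1.850000 - 7.013506×(1.850000 - 0.940000)/(7.013506 - (-2.099251))
       = 1.149631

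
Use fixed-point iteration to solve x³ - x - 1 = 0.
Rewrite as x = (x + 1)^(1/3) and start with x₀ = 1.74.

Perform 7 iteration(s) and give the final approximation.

Equation: x³ - x - 1 = 0
Fixed-point form: x = (x + 1)^(1/3)
x₀ = 1.74

x_1 = g(1.740000) = 1.399319
x_2 = g(1.399319) = 1.338739
x_3 = g(1.338739) = 1.327376
x_4 = g(1.327376) = 1.325223
x_5 = g(1.325223) = 1.324814
x_6 = g(1.324814) = 1.324736
x_7 = g(1.324736) = 1.324721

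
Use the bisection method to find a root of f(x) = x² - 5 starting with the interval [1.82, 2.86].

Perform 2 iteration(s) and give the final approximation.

f(x) = x² - 5
Initial interval: [1.82, 2.86]

Iteration 1:
  c_1 = (1.820000 + 2.860000)/2 = 2.340000
  f(c_1) = f(2.340000) = 0.475600
  f(a) × f(c) < 0, new interval: [1.820000, 2.340000]
Iteration 2:
  c_2 = (1.820000 + 2.340000)/2 = 2.080000
  f(c_2) = f(2.080000) = -0.673600
  f(a) × f(c) ≥ 0, new interval: [2.080000, 2.340000]

After 2 iteration(s), the approximation is c_2 = 2.080000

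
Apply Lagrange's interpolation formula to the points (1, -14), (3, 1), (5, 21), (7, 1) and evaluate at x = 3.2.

Lagrange interpolation formula:
P(x) = Σ yᵢ × Lᵢ(x)
where Lᵢ(x) = Π_{j≠i} (x - xⱼ)/(xᵢ - xⱼ)

L_0(3.2) = (3.2 - 3)/(1 - 3) × (3.2 - 5)/(1 - 5) × (3.2 - 7)/(1 - 7) = -0.028500
L_1(3.2) = (3.2 - 1)/(3 - 1) × (3.2 - 5)/(3 - 5) × (3.2 - 7)/(3 - 7) = 0.940500
L_2(3.2) = (3.2 - 1)/(5 - 1) × (3.2 - 3)/(5 - 3) × (3.2 - 7)/(5 - 7) = 0.104500
L_3(3.2) = (3.2 - 1)/(7 - 1) × (3.2 - 3)/(7 - 3) × (3.2 - 5)/(7 - 5) = -0.016500

P(3.2) = (-14)×L_0(3.2) + 1×L_1(3.2) + 21×L_2(3.2) + 1×L_3(3.2)
P(3.2) = 3.517500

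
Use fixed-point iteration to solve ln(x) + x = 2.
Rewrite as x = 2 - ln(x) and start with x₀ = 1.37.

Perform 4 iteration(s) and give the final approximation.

Equation: ln(x) + x = 2
Fixed-point form: x = 2 - ln(x)
x₀ = 1.37

x_1 = g(1.370000) = 1.685189
x_2 = g(1.685189) = 1.478122
x_3 = g(1.478122) = 1.609228
x_4 = g(1.609228) = 1.524246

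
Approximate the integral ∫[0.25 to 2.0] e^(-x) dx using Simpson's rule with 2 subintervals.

f(x) = e^(-x)
a = 0.25, b = 2.0, n = 2
h = (b - a)/n = 0.875000

Simpson's rule: (h/3)[f(x₀) + 4f(x₁) + 2f(x₂) + ... + f(xₙ)]

x_0 = 0.2500, f(x_0) = 0.778801, coefficient = 1
x_1 = 1.1250, f(x_1) = 0.324652, coefficient = 4
x_2 = 2.0000, f(x_2) = 0.135335, coefficient = 1

I ≈ (0.875000/3) × 2.212746 = 0.645384
Exact value: 0.643465
Error: 0.001919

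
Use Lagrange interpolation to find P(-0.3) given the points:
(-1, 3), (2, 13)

Lagrange interpolation formula:
P(x) = Σ yᵢ × Lᵢ(x)
where Lᵢ(x) = Π_{j≠i} (x - xⱼ)/(xᵢ - xⱼ)

L_0(-0.3) = (-0.3 - 2)/(-1 - 2) = 0.766667
L_1(-0.3) = (-0.3 - (-1))/(2 - (-1)) = 0.233333

P(-0.3) = 3×L_0(-0.3) + 13×L_1(-0.3)
P(-0.3) = 5.333333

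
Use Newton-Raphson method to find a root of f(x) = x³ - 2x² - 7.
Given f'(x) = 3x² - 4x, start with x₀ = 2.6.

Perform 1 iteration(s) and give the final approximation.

f(x) = x³ - 2x² - 7
f'(x) = 3x² - 4x
x₀ = 2.6

Newton-Raphson formula: x_{n+1} = x_n - f(x_n)/f'(x_n)

Iteration 1:
  f(2.600000) = -2.944000
  f'(2.600000) = 9.880000
  x_1 = 2.600000 - (-2.944000)/9.880000 = 2.897976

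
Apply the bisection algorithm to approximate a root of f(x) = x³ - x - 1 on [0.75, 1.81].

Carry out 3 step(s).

f(x) = x³ - x - 1
Initial interval: [0.75, 1.81]

Iteration 1:
  c_1 = (0.750000 + 1.810000)/2 = 1.280000
  f(c_1) = f(1.280000) = -0.182848
  f(a) × f(c) ≥ 0, new interval: [1.280000, 1.810000]
Iteration 2:
  c_2 = (1.280000 + 1.810000)/2 = 1.545000
  f(c_2) = f(1.545000) = 1.142954
  f(a) × f(c) < 0, new interval: [1.280000, 1.545000]
Iteration 3:
  c_3 = (1.280000 + 1.545000)/2 = 1.412500
  f(c_3) = f(1.412500) = 0.405658
  f(a) × f(c) < 0, new interval: [1.280000, 1.412500]

After 3 iteration(s), the approximation is c_3 = 1.412500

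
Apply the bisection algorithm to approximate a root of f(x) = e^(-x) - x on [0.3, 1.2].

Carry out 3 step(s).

f(x) = e^(-x) - x
Initial interval: [0.3, 1.2]

Iteration 1:
  c_1 = (0.300000 + 1.200000)/2 = 0.750000
  f(c_1) = f(0.750000) = -0.277633
  f(a) × f(c) < 0, new interval: [0.300000, 0.750000]
Iteration 2:
  c_2 = (0.300000 + 0.750000)/2 = 0.525000
  f(c_2) = f(0.525000) = 0.066555
  f(a) × f(c) ≥ 0, new interval: [0.525000, 0.750000]
Iteration 3:
  c_3 = (0.525000 + 0.750000)/2 = 0.637500
  f(c_3) = f(0.637500) = -0.108888
  f(a) × f(c) < 0, new interval: [0.525000, 0.637500]

After 3 iteration(s), the approximation is c_3 = 0.637500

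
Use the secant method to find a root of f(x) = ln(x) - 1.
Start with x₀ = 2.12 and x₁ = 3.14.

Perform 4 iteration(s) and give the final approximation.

f(x) = ln(x) - 1
x₀ = 2.12, x₁ = 3.14

Secant formula: x_{n+1} = x_n - f(x_n)(x_n - x_{n-1})/(f(x_n) - f(x_{n-1}))

Iteration 1:
  f(2.120000) = -0.248584
  f(3.140000) = 0.144223
  x_2 = 3.140000 - 0.144223×(3.140000 - 2.120000)/(0.144223 - (-0.248584))
       = 2.765497
Iteration 2:
  f(3.140000) = 0.144223
  f(2.765497) = 0.017220
  x_3 = 2.765497 - 0.017220×(2.765497 - 3.140000)/(0.017220 - 0.144223)
       = 2.714718
Iteration 3:
  f(2.765497) = 0.017220
  f(2.714718) = -0.001312
  x_4 = 2.714718 - (-0.001312)×(2.714718 - 2.765497)/(-0.001312 - 0.017220)
       = 2.718313
Iteration 4:
  f(2.714718) = -0.001312
  f(2.718313) = 0.000011
  x_5 = 2.718313 - 0.000011×(2.718313 - 2.714718)/(0.000011 - (-0.001312))
       = 2.718282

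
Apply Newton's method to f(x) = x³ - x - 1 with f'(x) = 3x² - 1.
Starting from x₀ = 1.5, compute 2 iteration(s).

f(x) = x³ - x - 1
f'(x) = 3x² - 1
x₀ = 1.5

Newton-Raphson formula: x_{n+1} = x_n - f(x_n)/f'(x_n)

Iteration 1:
  f(1.500000) = 0.875000
  f'(1.500000) = 5.750000
  x_1 = 1.500000 - 0.875000/5.750000 = 1.347826
Iteration 2:
  f(1.347826) = 0.100682
  f'(1.347826) = 4.449905
  x_2 = 1.347826 - 0.100682/4.449905 = 1.325200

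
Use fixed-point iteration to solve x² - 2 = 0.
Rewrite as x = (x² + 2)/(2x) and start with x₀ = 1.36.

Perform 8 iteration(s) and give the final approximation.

Equation: x² - 2 = 0
Fixed-point form: x = (x² + 2)/(2x)
x₀ = 1.36

x_1 = g(1.360000) = 1.415294
x_2 = g(1.415294) = 1.414214
x_3 = g(1.414214) = 1.414214
x_4 = g(1.414214) = 1.414214
x_5 = g(1.414214) = 1.414214
x_6 = g(1.414214) = 1.414214
x_7 = g(1.414214) = 1.414214
x_8 = g(1.414214) = 1.414214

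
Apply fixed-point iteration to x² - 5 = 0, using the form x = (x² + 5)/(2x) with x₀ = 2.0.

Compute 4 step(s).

Equation: x² - 5 = 0
Fixed-point form: x = (x² + 5)/(2x)
x₀ = 2.0

x_1 = g(2.000000) = 2.250000
x_2 = g(2.250000) = 2.236111
x_3 = g(2.236111) = 2.236068
x_4 = g(2.236068) = 2.236068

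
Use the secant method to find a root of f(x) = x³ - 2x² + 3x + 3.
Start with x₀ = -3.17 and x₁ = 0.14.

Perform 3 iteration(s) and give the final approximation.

f(x) = x³ - 2x² + 3x + 3
x₀ = -3.17, x₁ = 0.14

Secant formula: x_{n+1} = x_n - f(x_n)(x_n - x_{n-1})/(f(x_n) - f(x_{n-1}))

Iteration 1:
  f(-3.170000) = -58.462813
  f(0.140000) = 3.383544
  x_2 = 0.140000 - 3.383544×(0.140000 - (-3.170000))/(3.383544 - (-58.462813))
       = -0.041086
Iteration 2:
  f(0.140000) = 3.383544
  f(-0.041086) = 2.873295
  x_3 = -0.041086 - 2.873295×(-0.041086 - 0.140000)/(2.873295 - 3.383544)
       = -1.060814
Iteration 3:
  f(-0.041086) = 2.873295
  f(-1.060814) = -3.626856
  x_4 = -1.060814 - (-3.626856)×(-1.060814 - (-0.041086))/(-3.626856 - 2.873295)
       = -0.491842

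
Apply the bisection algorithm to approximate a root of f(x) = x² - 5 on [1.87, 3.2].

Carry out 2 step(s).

f(x) = x² - 5
Initial interval: [1.87, 3.2]

Iteration 1:
  c_1 = (1.870000 + 3.200000)/2 = 2.535000
  f(c_1) = f(2.535000) = 1.426225
  f(a) × f(c) < 0, new interval: [1.870000, 2.535000]
Iteration 2:
  c_2 = (1.870000 + 2.535000)/2 = 2.202500
  f(c_2) = f(2.202500) = -0.148994
  f(a) × f(c) ≥ 0, new interval: [2.202500, 2.535000]

After 2 iteration(s), the approximation is c_2 = 2.202500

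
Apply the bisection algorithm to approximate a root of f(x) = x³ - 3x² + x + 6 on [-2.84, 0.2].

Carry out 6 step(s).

f(x) = x³ - 3x² + x + 6
Initial interval: [-2.84, 0.2]

Iteration 1:
  c_1 = (-2.840000 + 0.200000)/2 = -1.320000
  f(c_1) = f(-1.320000) = -2.847168
  f(a) × f(c) ≥ 0, new interval: [-1.320000, 0.200000]
Iteration 2:
  c_2 = (-1.320000 + 0.200000)/2 = -0.560000
  f(c_2) = f(-0.560000) = 4.323584
  f(a) × f(c) < 0, new interval: [-1.320000, -0.560000]
Iteration 3:
  c_3 = (-1.320000 + (-0.560000))/2 = -0.940000
  f(c_3) = f(-0.940000) = 1.578616
  f(a) × f(c) < 0, new interval: [-1.320000, -0.940000]
Iteration 4:
  c_4 = (-1.320000 + (-0.940000))/2 = -1.130000
  f(c_4) = f(-1.130000) = -0.403597
  f(a) × f(c) ≥ 0, new interval: [-1.130000, -0.940000]
Iteration 5:
  c_5 = (-1.130000 + (-0.940000))/2 = -1.035000
  f(c_5) = f(-1.035000) = 0.642607
  f(a) × f(c) < 0, new interval: [-1.130000, -1.035000]
Iteration 6:
  c_6 = (-1.130000 + (-1.035000))/2 = -1.082500
  f(c_6) = f(-1.082500) = 0.133601
  f(a) × f(c) < 0, new interval: [-1.130000, -1.082500]

After 6 iteration(s), the approximation is c_6 = -1.082500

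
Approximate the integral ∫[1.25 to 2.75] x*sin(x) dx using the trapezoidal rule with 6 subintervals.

f(x) = x*sin(x)
a = 1.25, b = 2.75, n = 6
h = (b - a)/n = 0.250000

Trapezoidal rule: (h/2)[f(x₀) + 2f(x₁) + 2f(x₂) + ... + f(xₙ)]

x_0 = 1.2500, f(x_0) = 1.186231, coefficient = 1
x_1 = 1.5000, f(x_1) = 1.496242, coefficient = 2
x_2 = 1.7500, f(x_2) = 1.721975, coefficient = 2
x_3 = 2.0000, f(x_3) = 1.818595, coefficient = 2
x_4 = 2.2500, f(x_4) = 1.750665, coefficient = 2
x_5 = 2.5000, f(x_5) = 1.496180, coefficient = 2
x_6 = 2.7500, f(x_6) = 1.049568, coefficient = 1

I ≈ (0.250000/2) × 18.803114 = 2.350389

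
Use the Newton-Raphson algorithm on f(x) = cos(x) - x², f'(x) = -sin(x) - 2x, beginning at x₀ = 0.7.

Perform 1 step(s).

f(x) = cos(x) - x²
f'(x) = -sin(x) - 2x
x₀ = 0.7

Newton-Raphson formula: x_{n+1} = x_n - f(x_n)/f'(x_n)

Iteration 1:
  f(0.700000) = 0.274842
  f'(0.700000) = -2.044218
  x_1 = 0.700000 - 0.274842/(-2.044218) = 0.834449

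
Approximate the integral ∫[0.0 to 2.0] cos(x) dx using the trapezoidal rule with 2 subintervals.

f(x) = cos(x)
a = 0.0, b = 2.0, n = 2
h = (b - a)/n = 1.000000

Trapezoidal rule: (h/2)[f(x₀) + 2f(x₁) + 2f(x₂) + ... + f(xₙ)]

x_0 = 0.0000, f(x_0) = 1.000000, coefficient = 1
x_1 = 1.0000, f(x_1) = 0.540302, coefficient = 2
x_2 = 2.0000, f(x_2) = -0.416147, coefficient = 1

I ≈ (1.000000/2) × 1.664458 = 0.832229
Exact value: 0.909297
Error: 0.077069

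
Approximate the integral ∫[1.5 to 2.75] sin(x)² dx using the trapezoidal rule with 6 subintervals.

f(x) = sin(x)²
a = 1.5, b = 2.75, n = 6
h = (b - a)/n = 0.208333

Trapezoidal rule: (h/2)[f(x₀) + 2f(x₁) + 2f(x₂) + ... + f(xₙ)]

x_0 = 1.5000, f(x_0) = 0.994996, coefficient = 1
x_1 = 1.7083, f(x_1) = 0.981203, coefficient = 2
x_2 = 1.9167, f(x_2) = 0.885068, coefficient = 2
x_3 = 2.1250, f(x_3) = 0.723044, coefficient = 2
x_4 = 2.3333, f(x_4) = 0.522853, coefficient = 2
x_5 = 2.5417, f(x_5) = 0.318752, coefficient = 2
x_6 = 2.7500, f(x_6) = 0.145665, coefficient = 1

I ≈ (0.208333/2) × 8.002501 = 0.833594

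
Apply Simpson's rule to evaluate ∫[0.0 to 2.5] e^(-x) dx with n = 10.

f(x) = e^(-x)
a = 0.0, b = 2.5, n = 10
h = (b - a)/n = 0.250000

Simpson's rule: (h/3)[f(x₀) + 4f(x₁) + 2f(x₂) + ... + f(xₙ)]

x_0 = 0.0000, f(x_0) = 1.000000, coefficient = 1
x_1 = 0.2500, f(x_1) = 0.778801, coefficient = 4
x_2 = 0.5000, f(x_2) = 0.606531, coefficient = 2
x_3 = 0.7500, f(x_3) = 0.472367, coefficient = 4
x_4 = 1.0000, f(x_4) = 0.367879, coefficient = 2
x_5 = 1.2500, f(x_5) = 0.286505, coefficient = 4
x_6 = 1.5000, f(x_6) = 0.223130, coefficient = 2
x_7 = 1.7500, f(x_7) = 0.173774, coefficient = 4
x_8 = 2.0000, f(x_8) = 0.135335, coefficient = 2
x_9 = 2.2500, f(x_9) = 0.105399, coefficient = 4
x_10 = 2.5000, f(x_10) = 0.082085, coefficient = 1

I ≈ (0.250000/3) × 11.015217 = 0.917935
Exact value: 0.917915
Error: 0.000020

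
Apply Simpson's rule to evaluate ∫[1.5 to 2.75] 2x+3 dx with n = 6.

f(x) = 2x+3
a = 1.5, b = 2.75, n = 6
h = (b - a)/n = 0.208333

Simpson's rule: (h/3)[f(x₀) + 4f(x₁) + 2f(x₂) + ... + f(xₙ)]

x_0 = 1.5000, f(x_0) = 6.000000, coefficient = 1
x_1 = 1.7083, f(x_1) = 6.416667, coefficient = 4
x_2 = 1.9167, f(x_2) = 6.833333, coefficient = 2
x_3 = 2.1250, f(x_3) = 7.250000, coefficient = 4
x_4 = 2.3333, f(x_4) = 7.666667, coefficient = 2
x_5 = 2.5417, f(x_5) = 8.083333, coefficient = 4
x_6 = 2.7500, f(x_6) = 8.500000, coefficient = 1

I ≈ (0.208333/3) × 130.500000 = 9.062500
Exact value: 9.062500
Error: 0.000000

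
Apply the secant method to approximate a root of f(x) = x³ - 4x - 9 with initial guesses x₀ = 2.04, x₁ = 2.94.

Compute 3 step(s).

f(x) = x³ - 4x - 9
x₀ = 2.04, x₁ = 2.94

Secant formula: x_{n+1} = x_n - f(x_n)(x_n - x_{n-1})/(f(x_n) - f(x_{n-1}))

Iteration 1:
  f(2.040000) = -8.670336
  f(2.940000) = 4.652184
  x_2 = 2.940000 - 4.652184×(2.940000 - 2.040000)/(4.652184 - (-8.670336))
       = 2.625723
Iteration 2:
  f(2.940000) = 4.652184
  f(2.625723) = -1.400056
  x_3 = 2.625723 - (-1.400056)×(2.625723 - 2.940000)/(-1.400056 - 4.652184)
       = 2.698424
Iteration 3:
  f(2.625723) = -1.400056
  f(2.698424) = -0.145142
  x_4 = 2.698424 - (-0.145142)×(2.698424 - 2.625723)/(-0.145142 - (-1.400056))
       = 2.706833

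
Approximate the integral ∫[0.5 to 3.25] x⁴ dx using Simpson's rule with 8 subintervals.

f(x) = x⁴
a = 0.5, b = 3.25, n = 8
h = (b - a)/n = 0.343750

Simpson's rule: (h/3)[f(x₀) + 4f(x₁) + 2f(x₂) + ... + f(xₙ)]

x_0 = 0.5000, f(x_0) = 0.062500, coefficient = 1
x_1 = 0.8438, f(x_1) = 0.506822, coefficient = 4
x_2 = 1.1875, f(x_2) = 1.988541, coefficient = 2
x_3 = 1.5312, f(x_3) = 5.497743, coefficient = 4
x_4 = 1.8750, f(x_4) = 12.359619, coefficient = 2
x_5 = 2.2188, f(x_5) = 24.234468, coefficient = 4
x_6 = 2.5625, f(x_6) = 43.117691, coefficient = 2
x_7 = 2.9062, f(x_7) = 71.339799, coefficient = 4
x_8 = 3.2500, f(x_8) = 111.566406, coefficient = 1

I ≈ (0.343750/3) × 632.875931 = 72.517034
Exact value: 72.511914
Error: 0.005120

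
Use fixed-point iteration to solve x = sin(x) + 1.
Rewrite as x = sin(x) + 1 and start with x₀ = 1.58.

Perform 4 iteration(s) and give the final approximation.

Equation: x = sin(x) + 1
Fixed-point form: x = sin(x) + 1
x₀ = 1.58

x_1 = g(1.580000) = 1.999958
x_2 = g(1.999958) = 1.909315
x_3 = g(1.909315) = 1.943248
x_4 = g(1.943248) = 1.931438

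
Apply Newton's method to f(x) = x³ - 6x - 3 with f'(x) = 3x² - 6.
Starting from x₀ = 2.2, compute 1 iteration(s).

f(x) = x³ - 6x - 3
f'(x) = 3x² - 6
x₀ = 2.2

Newton-Raphson formula: x_{n+1} = x_n - f(x_n)/f'(x_n)

Iteration 1:
  f(2.200000) = -5.552000
  f'(2.200000) = 8.520000
  x_1 = 2.200000 - (-5.552000)/8.520000 = 2.851643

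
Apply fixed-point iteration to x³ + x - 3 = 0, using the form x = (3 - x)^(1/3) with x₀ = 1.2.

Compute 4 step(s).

Equation: x³ + x - 3 = 0
Fixed-point form: x = (3 - x)^(1/3)
x₀ = 1.2

x_1 = g(1.200000) = 1.216440
x_2 = g(1.216440) = 1.212726
x_3 = g(1.212726) = 1.213567
x_4 = g(1.213567) = 1.213377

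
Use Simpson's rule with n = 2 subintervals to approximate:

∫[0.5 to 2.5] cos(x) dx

f(x) = cos(x)
a = 0.5, b = 2.5, n = 2
h = (b - a)/n = 1.000000

Simpson's rule: (h/3)[f(x₀) + 4f(x₁) + 2f(x₂) + ... + f(xₙ)]

x_0 = 0.5000, f(x_0) = 0.877583, coefficient = 1
x_1 = 1.5000, f(x_1) = 0.070737, coefficient = 4
x_2 = 2.5000, f(x_2) = -0.801144, coefficient = 1

I ≈ (1.000000/3) × 0.359388 = 0.119796
Exact value: 0.119047
Error: 0.000749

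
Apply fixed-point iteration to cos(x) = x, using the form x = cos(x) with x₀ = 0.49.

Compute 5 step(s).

Equation: cos(x) = x
Fixed-point form: x = cos(x)
x₀ = 0.49

x_1 = g(0.490000) = 0.882333
x_2 = g(0.882333) = 0.635351
x_3 = g(0.635351) = 0.804863
x_4 = g(0.804863) = 0.693210
x_5 = g(0.693210) = 0.769199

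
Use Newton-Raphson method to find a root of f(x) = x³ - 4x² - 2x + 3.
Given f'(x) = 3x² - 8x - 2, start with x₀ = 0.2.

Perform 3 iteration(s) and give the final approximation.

f(x) = x³ - 4x² - 2x + 3
f'(x) = 3x² - 8x - 2
x₀ = 0.2

Newton-Raphson formula: x_{n+1} = x_n - f(x_n)/f'(x_n)

Iteration 1:
  f(0.200000) = 2.448000
  f'(0.200000) = -3.480000
  x_1 = 0.200000 - 2.448000/(-3.480000) = 0.903448
Iteration 2:
  f(0.903448) = -1.334360
  f'(0.903448) = -6.778930
  x_2 = 0.903448 - (-1.334360)/(-6.778930) = 0.706609
Iteration 3:
  f(0.706609) = -0.057595
  f'(0.706609) = -6.154983
  x_3 = 0.706609 - (-0.057595)/(-6.154983) = 0.697251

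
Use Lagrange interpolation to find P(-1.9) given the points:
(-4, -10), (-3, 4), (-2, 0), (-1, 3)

Lagrange interpolation formula:
P(x) = Σ yᵢ × Lᵢ(x)
where Lᵢ(x) = Π_{j≠i} (x - xⱼ)/(xᵢ - xⱼ)

L_0(-1.9) = (-1.9 - (-3))/(-4 - (-3)) × (-1.9 - (-2))/(-4 - (-2)) × (-1.9 - (-1))/(-4 - (-1)) = 0.016500
L_1(-1.9) = (-1.9 - (-4))/(-3 - (-4)) × (-1.9 - (-2))/(-3 - (-2)) × (-1.9 - (-1))/(-3 - (-1)) = -0.094500
L_2(-1.9) = (-1.9 - (-4))/(-2 - (-4)) × (-1.9 - (-3))/(-2 - (-3)) × (-1.9 - (-1))/(-2 - (-1)) = 1.039500
L_3(-1.9) = (-1.9 - (-4))/(-1 - (-4)) × (-1.9 - (-3))/(-1 - (-3)) × (-1.9 - (-2))/(-1 - (-2)) = 0.038500

P(-1.9) = (-10)×L_0(-1.9) + 4×L_1(-1.9) + 0×L_2(-1.9) + 3×L_3(-1.9)
P(-1.9) = -0.427500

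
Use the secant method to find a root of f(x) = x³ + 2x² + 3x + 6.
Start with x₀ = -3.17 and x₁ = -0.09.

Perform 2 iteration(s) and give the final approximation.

f(x) = x³ + 2x² + 3x + 6
x₀ = -3.17, x₁ = -0.09

Secant formula: x_{n+1} = x_n - f(x_n)(x_n - x_{n-1})/(f(x_n) - f(x_{n-1}))

Iteration 1:
  f(-3.170000) = -15.267213
  f(-0.090000) = 5.745471
  x_2 = -0.090000 - 5.745471×(-0.090000 - (-3.170000))/(5.745471 - (-15.267213))
       = -0.932160
Iteration 2:
  f(-0.090000) = 5.745471
  f(-0.932160) = 4.131389
  x_3 = -0.932160 - 4.131389×(-0.932160 - (-0.090000))/(4.131389 - 5.745471)
       = -3.087747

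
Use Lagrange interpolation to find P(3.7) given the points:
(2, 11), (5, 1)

Lagrange interpolation formula:
P(x) = Σ yᵢ × Lᵢ(x)
where Lᵢ(x) = Π_{j≠i} (x - xⱼ)/(xᵢ - xⱼ)

L_0(3.7) = (3.7 - 5)/(2 - 5) = 0.433333
L_1(3.7) = (3.7 - 2)/(5 - 2) = 0.566667

P(3.7) = 11×L_0(3.7) + 1×L_1(3.7)
P(3.7) = 5.333333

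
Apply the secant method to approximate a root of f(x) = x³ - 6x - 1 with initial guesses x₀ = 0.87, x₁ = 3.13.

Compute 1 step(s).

f(x) = x³ - 6x - 1
x₀ = 0.87, x₁ = 3.13

Secant formula: x_{n+1} = x_n - f(x_n)(x_n - x_{n-1})/(f(x_n) - f(x_{n-1}))

Iteration 1:
  f(0.870000) = -5.561497
  f(3.130000) = 10.884297
  x_2 = 3.130000 - 10.884297×(3.130000 - 0.870000)/(10.884297 - (-5.561497))
       = 1.634267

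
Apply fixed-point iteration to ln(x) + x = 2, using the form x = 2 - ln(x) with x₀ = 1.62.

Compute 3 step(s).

Equation: ln(x) + x = 2
Fixed-point form: x = 2 - ln(x)
x₀ = 1.62

x_1 = g(1.620000) = 1.517574
x_2 = g(1.517574) = 1.582887
x_3 = g(1.582887) = 1.540750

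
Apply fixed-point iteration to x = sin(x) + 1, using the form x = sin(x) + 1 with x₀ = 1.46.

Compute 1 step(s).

Equation: x = sin(x) + 1
Fixed-point form: x = sin(x) + 1
x₀ = 1.46

x_1 = g(1.460000) = 1.993868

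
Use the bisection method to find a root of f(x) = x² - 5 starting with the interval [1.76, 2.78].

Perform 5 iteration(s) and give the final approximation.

f(x) = x² - 5
Initial interval: [1.76, 2.78]

Iteration 1:
  c_1 = (1.760000 + 2.780000)/2 = 2.270000
  f(c_1) = f(2.270000) = 0.152900
  f(a) × f(c) < 0, new interval: [1.760000, 2.270000]
Iteration 2:
  c_2 = (1.760000 + 2.270000)/2 = 2.015000
  f(c_2) = f(2.015000) = -0.939775
  f(a) × f(c) ≥ 0, new interval: [2.015000, 2.270000]
Iteration 3:
  c_3 = (2.015000 + 2.270000)/2 = 2.142500
  f(c_3) = f(2.142500) = -0.409694
  f(a) × f(c) ≥ 0, new interval: [2.142500, 2.270000]
Iteration 4:
  c_4 = (2.142500 + 2.270000)/2 = 2.206250
  f(c_4) = f(2.206250) = -0.132461
  f(a) × f(c) ≥ 0, new interval: [2.206250, 2.270000]
Iteration 5:
  c_5 = (2.206250 + 2.270000)/2 = 2.238125
  f(c_5) = f(2.238125) = 0.009204
  f(a) × f(c) < 0, new interval: [2.206250, 2.238125]

After 5 iteration(s), the approximation is c_5 = 2.238125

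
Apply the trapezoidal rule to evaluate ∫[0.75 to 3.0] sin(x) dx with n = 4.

f(x) = sin(x)
a = 0.75, b = 3.0, n = 4
h = (b - a)/n = 0.562500

Trapezoidal rule: (h/2)[f(x₀) + 2f(x₁) + 2f(x₂) + ... + f(xₙ)]

x_0 = 0.7500, f(x_0) = 0.681639, coefficient = 1
x_1 = 1.3125, f(x_1) = 0.966827, coefficient = 2
x_2 = 1.8750, f(x_2) = 0.954086, coefficient = 2
x_3 = 2.4375, f(x_3) = 0.647343, coefficient = 2
x_4 = 3.0000, f(x_4) = 0.141120, coefficient = 1

I ≈ (0.562500/2) × 5.959268 = 1.676044
Exact value: 1.721681
Error: 0.045637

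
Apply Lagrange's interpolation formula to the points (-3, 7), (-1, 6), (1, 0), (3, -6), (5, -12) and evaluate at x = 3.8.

Lagrange interpolation formula:
P(x) = Σ yᵢ × Lᵢ(x)
where Lᵢ(x) = Π_{j≠i} (x - xⱼ)/(xᵢ - xⱼ)

L_0(3.8) = (3.8 - (-1))/(-3 - (-1)) × (3.8 - 1)/(-3 - 1) × (3.8 - 3)/(-3 - 3) × (3.8 - 5)/(-3 - 5) = -0.033600
L_1(3.8) = (3.8 - (-3))/(-1 - (-3)) × (3.8 - 1)/(-1 - 1) × (3.8 - 3)/(-1 - 3) × (3.8 - 5)/(-1 - 5) = 0.190400
L_2(3.8) = (3.8 - (-3))/(1 - (-3)) × (3.8 - (-1))/(1 - (-1)) × (3.8 - 3)/(1 - 3) × (3.8 - 5)/(1 - 5) = -0.489600
L_3(3.8) = (3.8 - (-3))/(3 - (-3)) × (3.8 - (-1))/(3 - (-1)) × (3.8 - 1)/(3 - 1) × (3.8 - 5)/(3 - 5) = 1.142400
L_4(3.8) = (3.8 - (-3))/(5 - (-3)) × (3.8 - (-1))/(5 - (-1)) × (3.8 - 1)/(5 - 1) × (3.8 - 3)/(5 - 3) = 0.190400

P(3.8) = 7×L_0(3.8) + 6×L_1(3.8) + 0×L_2(3.8) + (-6)×L_3(3.8) + (-12)×L_4(3.8)
P(3.8) = -8.232000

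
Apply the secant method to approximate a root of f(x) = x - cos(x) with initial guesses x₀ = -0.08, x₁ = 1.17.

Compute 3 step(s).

f(x) = x - cos(x)
x₀ = -0.08, x₁ = 1.17

Secant formula: x_{n+1} = x_n - f(x_n)(x_n - x_{n-1})/(f(x_n) - f(x_{n-1}))

Iteration 1:
  f(-0.080000) = -1.076802
  f(1.170000) = 0.779848
  x_2 = 1.170000 - 0.779848×(1.170000 - (-0.080000))/(0.779848 - (-1.076802))
       = 0.644963
Iteration 2:
  f(1.170000) = 0.779848
  f(0.644963) = -0.154159
  x_3 = 0.644963 - (-0.154159)×(0.644963 - 1.170000)/(-0.154159 - 0.779848)
       = 0.731621
Iteration 3:
  f(0.644963) = -0.154159
  f(0.731621) = -0.012472
  x_4 = 0.731621 - (-0.012472)×(0.731621 - 0.644963)/(-0.012472 - (-0.154159))
       = 0.739249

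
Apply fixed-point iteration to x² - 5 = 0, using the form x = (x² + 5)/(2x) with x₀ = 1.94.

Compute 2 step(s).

Equation: x² - 5 = 0
Fixed-point form: x = (x² + 5)/(2x)
x₀ = 1.94

x_1 = g(1.940000) = 2.258660
x_2 = g(2.258660) = 2.236181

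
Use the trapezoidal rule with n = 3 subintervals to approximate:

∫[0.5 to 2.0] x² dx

f(x) = x²
a = 0.5, b = 2.0, n = 3
h = (b - a)/n = 0.500000

Trapezoidal rule: (h/2)[f(x₀) + 2f(x₁) + 2f(x₂) + ... + f(xₙ)]

x_0 = 0.5000, f(x_0) = 0.250000, coefficient = 1
x_1 = 1.0000, f(x_1) = 1.000000, coefficient = 2
x_2 = 1.5000, f(x_2) = 2.250000, coefficient = 2
x_3 = 2.0000, f(x_3) = 4.000000, coefficient = 1

I ≈ (0.500000/2) × 10.750000 = 2.687500
Exact value: 2.625000
Error: 0.062500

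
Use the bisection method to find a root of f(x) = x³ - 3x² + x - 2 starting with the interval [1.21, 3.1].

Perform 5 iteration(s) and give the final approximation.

f(x) = x³ - 3x² + x - 2
Initial interval: [1.21, 3.1]

Iteration 1:
  c_1 = (1.210000 + 3.100000)/2 = 2.155000
  f(c_1) = f(2.155000) = -3.769201
  f(a) × f(c) ≥ 0, new interval: [2.155000, 3.100000]
Iteration 2:
  c_2 = (2.155000 + 3.100000)/2 = 2.627500
  f(c_2) = f(2.627500) = -1.944149
  f(a) × f(c) ≥ 0, new interval: [2.627500, 3.100000]
Iteration 3:
  c_3 = (2.627500 + 3.100000)/2 = 2.863750
  f(c_3) = f(2.863750) = -0.253645
  f(a) × f(c) ≥ 0, new interval: [2.863750, 3.100000]
Iteration 4:
  c_4 = (2.863750 + 3.100000)/2 = 2.981875
  f(c_4) = f(2.981875) = 0.820715
  f(a) × f(c) < 0, new interval: [2.863750, 2.981875]
Iteration 5:
  c_5 = (2.863750 + 2.981875)/2 = 2.922813
  f(c_5) = f(2.922813) = 0.263413
  f(a) × f(c) < 0, new interval: [2.863750, 2.922813]

After 5 iteration(s), the approximation is c_5 = 2.922813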